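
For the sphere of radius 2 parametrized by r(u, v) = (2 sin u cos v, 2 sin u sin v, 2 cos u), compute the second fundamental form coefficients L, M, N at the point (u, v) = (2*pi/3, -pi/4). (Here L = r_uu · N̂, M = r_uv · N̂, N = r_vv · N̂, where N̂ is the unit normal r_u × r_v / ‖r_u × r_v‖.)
L = -2;  M = 0;  N = -3/2

Compute the unit normal N̂(u, v) = (sin(u)^2*cos(v)/Abs(sin(u)), sin(u)^2*sin(v)/Abs(sin(u)), sin(2*u)/(2*Abs(sin(u)))), and the second partials r_uu, r_uv, r_vv. Take dot products:
  L(u, v) = r_uu · N̂ = -2*sin(u)/Abs(sin(u)),
  M(u, v) = r_uv · N̂ = 0,
  N(u, v) = r_vv · N̂ = -2*sin(u)^3/Abs(sin(u)).
Evaluating at (u, v) = (2*pi/3, -pi/4):
  L = -2, M = 0, N = -3/2.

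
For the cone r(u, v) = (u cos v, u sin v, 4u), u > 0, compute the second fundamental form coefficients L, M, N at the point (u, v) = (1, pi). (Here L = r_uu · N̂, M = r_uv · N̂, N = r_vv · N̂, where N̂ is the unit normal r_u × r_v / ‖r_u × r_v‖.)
L = 0;  M = 0;  N = 4*sqrt(17)/17

Compute the unit normal N̂(u, v) = (-4*sqrt(17)*u*cos(v)/(17*Abs(u)), -4*sqrt(17)*u*sin(v)/(17*Abs(u)), sqrt(17)*u/(17*Abs(u))), and the second partials r_uu, r_uv, r_vv. Take dot products:
  L(u, v) = r_uu · N̂ = 0,
  M(u, v) = r_uv · N̂ = 0,
  N(u, v) = r_vv · N̂ = 4*sqrt(17)*u^2/(17*Abs(u)).
Evaluating at (u, v) = (1, pi):
  L = 0, M = 0, N = 4*sqrt(17)/17.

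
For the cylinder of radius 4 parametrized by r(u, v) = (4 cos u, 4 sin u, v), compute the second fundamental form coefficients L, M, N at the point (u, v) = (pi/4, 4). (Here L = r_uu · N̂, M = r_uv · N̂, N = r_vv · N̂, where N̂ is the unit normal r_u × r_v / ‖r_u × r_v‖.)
L = -4;  M = 0;  N = 0

Compute the unit normal N̂(u, v) = (cos(u), sin(u), 0), and the second partials r_uu, r_uv, r_vv. Take dot products:
  L(u, v) = r_uu · N̂ = -4,
  M(u, v) = r_uv · N̂ = 0,
  N(u, v) = r_vv · N̂ = 0.
Evaluating at (u, v) = (pi/4, 4):
  L = -4, M = 0, N = 0.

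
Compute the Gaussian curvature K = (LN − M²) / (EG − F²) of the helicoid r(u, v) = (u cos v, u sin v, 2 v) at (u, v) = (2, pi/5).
K = -1/16

Coefficients of the first fundamental form: E = 1, F = 0, G = u^2 + 4.
Coefficients of the second fundamental form: L = 0, M = -2/sqrt(u^2 + 4), N = 0.
Assemble K = (LN − M²)/(EG − F²) = -4/(u^2 + 4)^2. At (u, v) = (2, pi/5): K = -1/16.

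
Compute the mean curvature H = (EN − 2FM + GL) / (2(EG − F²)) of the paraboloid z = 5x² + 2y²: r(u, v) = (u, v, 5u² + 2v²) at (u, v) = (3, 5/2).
H = 2307*sqrt(1001)/1002001

With E = 100*u^2 + 1, F = 40*u*v, G = 16*v^2 + 1, L = 10/sqrt(100*u^2 + 16*v^2 + 1), M = 0, N = 4/sqrt(100*u^2 + 16*v^2 + 1), assemble
  H = (EN − 2FM + GL) / (2(EG − F²)) = (200*u^2 + 80*v^2 + 7)/(100*u^2 + 16*v^2 + 1)^(3/2).
At (u, v) = (3, 5/2): H = 2307*sqrt(1001)/1002001.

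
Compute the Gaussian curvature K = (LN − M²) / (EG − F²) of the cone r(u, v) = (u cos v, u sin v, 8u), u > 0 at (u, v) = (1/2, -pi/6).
K = 0

Coefficients of the first fundamental form: E = 65, F = 0, G = u^2.
Coefficients of the second fundamental form: L = 0, M = 0, N = 8*sqrt(65)*u^2/(65*Abs(u)).
Assemble K = (LN − M²)/(EG − F²) = 0. At (u, v) = (1/2, -pi/6): K = 0.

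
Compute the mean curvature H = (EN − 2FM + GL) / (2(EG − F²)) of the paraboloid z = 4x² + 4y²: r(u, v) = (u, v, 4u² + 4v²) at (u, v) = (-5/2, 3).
H = 3912*sqrt(977)/954529

With E = 64*u^2 + 1, F = 64*u*v, G = 64*v^2 + 1, L = 8/sqrt(64*u^2 + 64*v^2 + 1), M = 0, N = 8/sqrt(64*u^2 + 64*v^2 + 1), assemble
  H = (EN − 2FM + GL) / (2(EG − F²)) = 8*(32*u^2 + 32*v^2 + 1)/(64*u^2 + 64*v^2 + 1)^(3/2).
At (u, v) = (-5/2, 3): H = 3912*sqrt(977)/954529.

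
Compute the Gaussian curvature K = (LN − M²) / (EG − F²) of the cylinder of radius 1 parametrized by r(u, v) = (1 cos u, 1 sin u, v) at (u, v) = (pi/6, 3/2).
K = 0

Coefficients of the first fundamental form: E = 1, F = 0, G = 1.
Coefficients of the second fundamental form: L = -1, M = 0, N = 0.
Assemble K = (LN − M²)/(EG − F²) = 0. At (u, v) = (pi/6, 3/2): K = 0.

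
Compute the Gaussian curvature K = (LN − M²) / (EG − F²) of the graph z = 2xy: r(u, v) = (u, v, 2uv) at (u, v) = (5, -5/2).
K = -1/3969

Coefficients of the first fundamental form: E = 4*v^2 + 1, F = 4*u*v, G = 4*u^2 + 1.
Coefficients of the second fundamental form: L = 0, M = 2/sqrt(4*u^2 + 4*v^2 + 1), N = 0.
Assemble K = (LN − M²)/(EG − F²) = -4/(16*u^4 + 32*u^2*v^2 + 8*u^2 + 16*v^4 + 8*v^2 + 1). At (u, v) = (5, -5/2): K = -1/3969.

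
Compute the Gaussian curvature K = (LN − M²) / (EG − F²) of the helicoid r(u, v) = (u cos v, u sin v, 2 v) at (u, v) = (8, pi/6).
K = -1/1156

Coefficients of the first fundamental form: E = 1, F = 0, G = u^2 + 4.
Coefficients of the second fundamental form: L = 0, M = -2/sqrt(u^2 + 4), N = 0.
Assemble K = (LN − M²)/(EG − F²) = -4/(u^2 + 4)^2. At (u, v) = (8, pi/6): K = -1/1156.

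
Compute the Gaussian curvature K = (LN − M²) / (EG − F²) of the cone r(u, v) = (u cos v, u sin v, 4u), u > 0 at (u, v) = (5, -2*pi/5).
K = 0

Coefficients of the first fundamental form: E = 17, F = 0, G = u^2.
Coefficients of the second fundamental form: L = 0, M = 0, N = 4*sqrt(17)*u^2/(17*Abs(u)).
Assemble K = (LN − M²)/(EG − F²) = 0. At (u, v) = (5, -2*pi/5): K = 0.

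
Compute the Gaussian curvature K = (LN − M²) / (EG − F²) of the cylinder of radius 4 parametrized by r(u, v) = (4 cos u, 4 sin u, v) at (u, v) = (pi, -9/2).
K = 0

Coefficients of the first fundamental form: E = 16, F = 0, G = 1.
Coefficients of the second fundamental form: L = -4, M = 0, N = 0.
Assemble K = (LN − M²)/(EG − F²) = 0. At (u, v) = (pi, -9/2): K = 0.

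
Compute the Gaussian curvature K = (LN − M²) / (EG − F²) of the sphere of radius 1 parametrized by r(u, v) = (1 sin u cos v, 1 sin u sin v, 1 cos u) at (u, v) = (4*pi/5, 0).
K = 1

Coefficients of the first fundamental form: E = 1, F = 0, G = sin(u)^2.
Coefficients of the second fundamental form: L = -sin(u)/Abs(sin(u)), M = 0, N = -sin(u)^3/Abs(sin(u)).
Assemble K = (LN − M²)/(EG − F²) = 1. At (u, v) = (4*pi/5, 0): K = 1.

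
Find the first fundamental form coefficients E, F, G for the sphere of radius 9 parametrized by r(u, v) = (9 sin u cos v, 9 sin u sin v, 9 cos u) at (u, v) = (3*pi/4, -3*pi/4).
E = 81;  F = 0;  G = 81/2

Partials: r_u = (9*cos(u)*cos(v), 9*sin(v)*cos(u), -9*sin(u)), r_v = (-9*sin(u)*sin(v), 9*sin(u)*cos(v), 0). As functions of (u, v):
  E = r_u · r_u = 81,
  F = r_u · r_v = 0,
  G = r_v · r_v = 81*sin(u)^2.
Evaluating at (u, v) = (3*pi/4, -3*pi/4): E = 81, F = 0, G = 81/2.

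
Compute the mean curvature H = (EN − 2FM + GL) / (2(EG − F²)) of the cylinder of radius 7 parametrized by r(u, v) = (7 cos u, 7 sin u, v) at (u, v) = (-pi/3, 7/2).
H = -1/14

With E = 49, F = 0, G = 1, L = -7, M = 0, N = 0, assemble
  H = (EN − 2FM + GL) / (2(EG − F²)) = -1/14.
At (u, v) = (-pi/3, 7/2): H = -1/14.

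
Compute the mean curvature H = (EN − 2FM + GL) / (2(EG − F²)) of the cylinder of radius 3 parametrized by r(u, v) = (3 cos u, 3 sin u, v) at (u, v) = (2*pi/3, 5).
H = -1/6

With E = 9, F = 0, G = 1, L = -3, M = 0, N = 0, assemble
  H = (EN − 2FM + GL) / (2(EG − F²)) = -1/6.
At (u, v) = (2*pi/3, 5): H = -1/6.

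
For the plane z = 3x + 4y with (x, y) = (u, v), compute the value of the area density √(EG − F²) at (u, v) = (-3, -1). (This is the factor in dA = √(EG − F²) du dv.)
√(EG − F²)|_{(-3, -1)} = sqrt(26)

E = 10, F = 12, G = 17, so EG − F² = 26. Taking the positive square root: √(EG − F²) = sqrt(26). At (u, v) = (-3, -1): sqrt(26).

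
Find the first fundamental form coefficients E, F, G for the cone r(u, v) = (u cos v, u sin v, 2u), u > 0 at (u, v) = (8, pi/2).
E = 5;  F = 0;  G = 64

Partials: r_u = (cos(v), sin(v), 2), r_v = (-u*sin(v), u*cos(v), 0). As functions of (u, v):
  E = r_u · r_u = 5,
  F = r_u · r_v = 0,
  G = r_v · r_v = u^2.
Evaluating at (u, v) = (8, pi/2): E = 5, F = 0, G = 64.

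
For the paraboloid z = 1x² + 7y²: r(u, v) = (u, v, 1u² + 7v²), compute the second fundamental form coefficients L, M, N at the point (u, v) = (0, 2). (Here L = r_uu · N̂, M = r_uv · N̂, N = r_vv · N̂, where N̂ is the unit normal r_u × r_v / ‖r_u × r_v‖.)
L = 2*sqrt(785)/785;  M = 0;  N = 14*sqrt(785)/785

Compute the unit normal N̂(u, v) = (-2*u/sqrt(4*u^2 + 196*v^2 + 1), -14*v/sqrt(4*u^2 + 196*v^2 + 1), 1/sqrt(4*u^2 + 196*v^2 + 1)), and the second partials r_uu, r_uv, r_vv. Take dot products:
  L(u, v) = r_uu · N̂ = 2/sqrt(4*u^2 + 196*v^2 + 1),
  M(u, v) = r_uv · N̂ = 0,
  N(u, v) = r_vv · N̂ = 14/sqrt(4*u^2 + 196*v^2 + 1).
Evaluating at (u, v) = (0, 2):
  L = 2*sqrt(785)/785, M = 0, N = 14*sqrt(785)/785.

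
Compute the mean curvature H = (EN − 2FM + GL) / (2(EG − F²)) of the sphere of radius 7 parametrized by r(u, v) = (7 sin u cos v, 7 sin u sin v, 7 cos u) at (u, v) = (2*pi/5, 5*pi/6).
H = -1/7

With E = 49, F = 0, G = 49*sin(u)^2, L = -7*sin(u)/Abs(sin(u)), M = 0, N = -7*sin(u)^3/Abs(sin(u)), assemble
  H = (EN − 2FM + GL) / (2(EG − F²)) = -sin(u)/(7*Abs(sin(u))).
At (u, v) = (2*pi/5, 5*pi/6): H = -1/7.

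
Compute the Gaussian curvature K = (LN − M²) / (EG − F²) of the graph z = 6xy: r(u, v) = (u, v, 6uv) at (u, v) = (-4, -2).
K = -36/519841

Coefficients of the first fundamental form: E = 36*v^2 + 1, F = 36*u*v, G = 36*u^2 + 1.
Coefficients of the second fundamental form: L = 0, M = 6/sqrt(36*u^2 + 36*v^2 + 1), N = 0.
Assemble K = (LN − M²)/(EG − F²) = -36/(1296*u^4 + 2592*u^2*v^2 + 72*u^2 + 1296*v^4 + 72*v^2 + 1). At (u, v) = (-4, -2): K = -36/519841.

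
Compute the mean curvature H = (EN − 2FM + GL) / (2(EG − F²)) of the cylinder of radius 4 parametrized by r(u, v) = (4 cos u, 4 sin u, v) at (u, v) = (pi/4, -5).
H = -1/8

With E = 16, F = 0, G = 1, L = -4, M = 0, N = 0, assemble
  H = (EN − 2FM + GL) / (2(EG − F²)) = -1/8.
At (u, v) = (pi/4, -5): H = -1/8.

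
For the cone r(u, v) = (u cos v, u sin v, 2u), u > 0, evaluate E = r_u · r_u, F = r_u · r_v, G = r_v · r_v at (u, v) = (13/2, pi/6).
E = 5;  F = 0;  G = 169/4

Partials: r_u = (cos(v), sin(v), 2), r_v = (-u*sin(v), u*cos(v), 0). As functions of (u, v):
  E = r_u · r_u = 5,
  F = r_u · r_v = 0,
  G = r_v · r_v = u^2.
Evaluating at (u, v) = (13/2, pi/6): E = 5, F = 0, G = 169/4.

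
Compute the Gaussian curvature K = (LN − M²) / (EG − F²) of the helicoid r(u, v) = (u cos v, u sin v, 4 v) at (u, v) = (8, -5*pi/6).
K = -1/400

Coefficients of the first fundamental form: E = 1, F = 0, G = u^2 + 16.
Coefficients of the second fundamental form: L = 0, M = -4/sqrt(u^2 + 16), N = 0.
Assemble K = (LN − M²)/(EG − F²) = -16/(u^2 + 16)^2. At (u, v) = (8, -5*pi/6): K = -1/400.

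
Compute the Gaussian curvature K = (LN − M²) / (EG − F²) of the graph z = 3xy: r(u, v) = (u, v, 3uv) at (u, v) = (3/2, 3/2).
K = -36/6889

Coefficients of the first fundamental form: E = 9*v^2 + 1, F = 9*u*v, G = 9*u^2 + 1.
Coefficients of the second fundamental form: L = 0, M = 3/sqrt(9*u^2 + 9*v^2 + 1), N = 0.
Assemble K = (LN − M²)/(EG − F²) = -9/(81*u^4 + 162*u^2*v^2 + 18*u^2 + 81*v^4 + 18*v^2 + 1). At (u, v) = (3/2, 3/2): K = -36/6889.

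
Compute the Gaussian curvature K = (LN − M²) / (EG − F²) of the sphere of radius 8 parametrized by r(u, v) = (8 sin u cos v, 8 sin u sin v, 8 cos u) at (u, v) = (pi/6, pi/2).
K = 1/64

Coefficients of the first fundamental form: E = 64, F = 0, G = 64*sin(u)^2.
Coefficients of the second fundamental form: L = -8*sin(u)/Abs(sin(u)), M = 0, N = -8*sin(u)^3/Abs(sin(u)).
Assemble K = (LN − M²)/(EG − F²) = 1/64. At (u, v) = (pi/6, pi/2): K = 1/64.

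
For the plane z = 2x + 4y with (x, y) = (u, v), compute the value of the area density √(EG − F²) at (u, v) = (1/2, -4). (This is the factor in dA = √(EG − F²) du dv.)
√(EG − F²)|_{(1/2, -4)} = sqrt(21)

E = 5, F = 8, G = 17, so EG − F² = 21. Taking the positive square root: √(EG − F²) = sqrt(21). At (u, v) = (1/2, -4): sqrt(21).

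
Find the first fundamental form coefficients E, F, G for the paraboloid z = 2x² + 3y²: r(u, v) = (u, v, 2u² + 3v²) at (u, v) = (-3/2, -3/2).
E = 37;  F = 54;  G = 82

Partials: r_u = (1, 0, 4*u), r_v = (0, 1, 6*v). As functions of (u, v):
  E = r_u · r_u = 16*u^2 + 1,
  F = r_u · r_v = 24*u*v,
  G = r_v · r_v = 36*v^2 + 1.
Evaluating at (u, v) = (-3/2, -3/2): E = 37, F = 54, G = 82.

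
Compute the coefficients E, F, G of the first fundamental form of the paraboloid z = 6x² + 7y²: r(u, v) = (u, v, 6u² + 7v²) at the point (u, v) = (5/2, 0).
E = 901;  F = 0;  G = 1

Partials: r_u = (1, 0, 12*u), r_v = (0, 1, 14*v). As functions of (u, v):
  E = r_u · r_u = 144*u^2 + 1,
  F = r_u · r_v = 168*u*v,
  G = r_v · r_v = 196*v^2 + 1.
Evaluating at (u, v) = (5/2, 0): E = 901, F = 0, G = 1.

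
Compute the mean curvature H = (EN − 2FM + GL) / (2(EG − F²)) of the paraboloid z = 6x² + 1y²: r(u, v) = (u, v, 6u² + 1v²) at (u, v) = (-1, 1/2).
H = 157*sqrt(146)/21316

With E = 144*u^2 + 1, F = 24*u*v, G = 4*v^2 + 1, L = 12/sqrt(144*u^2 + 4*v^2 + 1), M = 0, N = 2/sqrt(144*u^2 + 4*v^2 + 1), assemble
  H = (EN − 2FM + GL) / (2(EG − F²)) = (144*u^2 + 24*v^2 + 7)/(144*u^2 + 4*v^2 + 1)^(3/2).
At (u, v) = (-1, 1/2): H = 157*sqrt(146)/21316.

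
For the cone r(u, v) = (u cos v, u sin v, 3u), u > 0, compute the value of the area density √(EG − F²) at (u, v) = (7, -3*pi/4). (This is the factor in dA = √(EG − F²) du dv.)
√(EG − F²)|_{(7, -3*pi/4)} = 7*sqrt(10)

E = 10, F = 0, G = u^2, so EG − F² = 10*u^2. Taking the positive square root: √(EG − F²) = sqrt(10)*Abs(u). At (u, v) = (7, -3*pi/4): 7*sqrt(10).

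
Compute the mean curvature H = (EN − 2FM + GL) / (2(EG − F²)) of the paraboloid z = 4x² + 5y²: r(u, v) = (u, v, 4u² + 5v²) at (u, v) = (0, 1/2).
H = 109*sqrt(26)/676

With E = 64*u^2 + 1, F = 80*u*v, G = 100*v^2 + 1, L = 8/sqrt(64*u^2 + 100*v^2 + 1), M = 0, N = 10/sqrt(64*u^2 + 100*v^2 + 1), assemble
  H = (EN − 2FM + GL) / (2(EG − F²)) = (320*u^2 + 400*v^2 + 9)/(64*u^2 + 100*v^2 + 1)^(3/2).
At (u, v) = (0, 1/2): H = 109*sqrt(26)/676.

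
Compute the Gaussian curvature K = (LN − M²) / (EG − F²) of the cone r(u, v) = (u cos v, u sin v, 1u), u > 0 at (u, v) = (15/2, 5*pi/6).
K = 0

Coefficients of the first fundamental form: E = 2, F = 0, G = u^2.
Coefficients of the second fundamental form: L = 0, M = 0, N = sqrt(2)*u^2/(2*Abs(u)).
Assemble K = (LN − M²)/(EG − F²) = 0. At (u, v) = (15/2, 5*pi/6): K = 0.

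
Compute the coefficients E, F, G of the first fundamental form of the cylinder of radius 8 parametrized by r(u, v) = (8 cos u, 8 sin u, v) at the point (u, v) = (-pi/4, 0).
E = 64;  F = 0;  G = 1

Partials: r_u = (-8*sin(u), 8*cos(u), 0), r_v = (0, 0, 1). As functions of (u, v):
  E = r_u · r_u = 64,
  F = r_u · r_v = 0,
  G = r_v · r_v = 1.
Evaluating at (u, v) = (-pi/4, 0): E = 64, F = 0, G = 1.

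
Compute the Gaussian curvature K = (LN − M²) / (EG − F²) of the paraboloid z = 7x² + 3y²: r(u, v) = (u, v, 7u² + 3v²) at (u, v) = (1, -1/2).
K = 21/10609

Coefficients of the first fundamental form: E = 196*u^2 + 1, F = 84*u*v, G = 36*v^2 + 1.
Coefficients of the second fundamental form: L = 14/sqrt(196*u^2 + 36*v^2 + 1), M = 0, N = 6/sqrt(196*u^2 + 36*v^2 + 1).
Assemble K = (LN − M²)/(EG − F²) = 84/(38416*u^4 + 14112*u^2*v^2 + 392*u^2 + 1296*v^4 + 72*v^2 + 1). At (u, v) = (1, -1/2): K = 21/10609.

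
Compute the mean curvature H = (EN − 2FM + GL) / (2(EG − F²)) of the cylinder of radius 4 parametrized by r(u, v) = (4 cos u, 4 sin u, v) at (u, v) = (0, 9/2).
H = -1/8

With E = 16, F = 0, G = 1, L = -4, M = 0, N = 0, assemble
  H = (EN − 2FM + GL) / (2(EG − F²)) = -1/8.
At (u, v) = (0, 9/2): H = -1/8.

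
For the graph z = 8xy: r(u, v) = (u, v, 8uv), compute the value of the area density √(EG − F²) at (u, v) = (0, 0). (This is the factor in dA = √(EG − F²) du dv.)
√(EG − F²)|_{(0, 0)} = 1

E = 64*v^2 + 1, F = 64*u*v, G = 64*u^2 + 1, so EG − F² = 64*u^2 + 64*v^2 + 1. Taking the positive square root: √(EG − F²) = sqrt(64*u^2 + 64*v^2 + 1). At (u, v) = (0, 0): 1.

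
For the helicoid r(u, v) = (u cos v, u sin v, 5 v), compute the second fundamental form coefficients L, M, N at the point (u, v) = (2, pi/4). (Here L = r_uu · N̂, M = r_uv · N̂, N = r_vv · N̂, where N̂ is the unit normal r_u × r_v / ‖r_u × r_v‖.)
L = 0;  M = -5*sqrt(29)/29;  N = 0

Compute the unit normal N̂(u, v) = (5*sin(v)/sqrt(u^2 + 25), -5*cos(v)/sqrt(u^2 + 25), u/sqrt(u^2 + 25)), and the second partials r_uu, r_uv, r_vv. Take dot products:
  L(u, v) = r_uu · N̂ = 0,
  M(u, v) = r_uv · N̂ = -5/sqrt(u^2 + 25),
  N(u, v) = r_vv · N̂ = 0.
Evaluating at (u, v) = (2, pi/4):
  L = 0, M = -5*sqrt(29)/29, N = 0.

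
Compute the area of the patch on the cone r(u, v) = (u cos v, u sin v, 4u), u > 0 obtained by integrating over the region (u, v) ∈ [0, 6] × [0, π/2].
Area = 9*sqrt(17)*pi

Area = ∫∫ √(EG − F²) du dv with √(EG − F²) = sqrt(17)*Abs(u). Integrating over [0, 6] × [0, π/2] gives 9*sqrt(17)*pi.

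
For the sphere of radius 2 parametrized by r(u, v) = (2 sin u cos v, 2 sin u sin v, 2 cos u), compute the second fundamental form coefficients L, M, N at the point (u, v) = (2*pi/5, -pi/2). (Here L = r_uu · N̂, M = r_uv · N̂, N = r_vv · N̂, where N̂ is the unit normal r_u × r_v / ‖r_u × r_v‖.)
L = -2;  M = 0;  N = -5/4 - sqrt(5)/4

Compute the unit normal N̂(u, v) = (sin(u)^2*cos(v)/Abs(sin(u)), sin(u)^2*sin(v)/Abs(sin(u)), sin(2*u)/(2*Abs(sin(u)))), and the second partials r_uu, r_uv, r_vv. Take dot products:
  L(u, v) = r_uu · N̂ = -2*sin(u)/Abs(sin(u)),
  M(u, v) = r_uv · N̂ = 0,
  N(u, v) = r_vv · N̂ = -2*sin(u)^3/Abs(sin(u)).
Evaluating at (u, v) = (2*pi/5, -pi/2):
  L = -2, M = 0, N = -5/4 - sqrt(5)/4.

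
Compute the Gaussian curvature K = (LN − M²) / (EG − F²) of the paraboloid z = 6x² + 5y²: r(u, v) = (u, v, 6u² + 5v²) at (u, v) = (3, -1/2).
K = 30/436921

Coefficients of the first fundamental form: E = 144*u^2 + 1, F = 120*u*v, G = 100*v^2 + 1.
Coefficients of the second fundamental form: L = 12/sqrt(144*u^2 + 100*v^2 + 1), M = 0, N = 10/sqrt(144*u^2 + 100*v^2 + 1).
Assemble K = (LN − M²)/(EG − F²) = 120/(20736*u^4 + 28800*u^2*v^2 + 288*u^2 + 10000*v^4 + 200*v^2 + 1). At (u, v) = (3, -1/2): K = 30/436921.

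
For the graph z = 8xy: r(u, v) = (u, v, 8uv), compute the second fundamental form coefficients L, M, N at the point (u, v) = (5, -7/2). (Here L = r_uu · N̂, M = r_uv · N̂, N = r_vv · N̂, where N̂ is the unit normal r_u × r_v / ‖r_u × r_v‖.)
L = 0;  M = 8*sqrt(265)/795;  N = 0

Compute the unit normal N̂(u, v) = (-8*v/sqrt(64*u^2 + 64*v^2 + 1), -8*u/sqrt(64*u^2 + 64*v^2 + 1), 1/sqrt(64*u^2 + 64*v^2 + 1)), and the second partials r_uu, r_uv, r_vv. Take dot products:
  L(u, v) = r_uu · N̂ = 0,
  M(u, v) = r_uv · N̂ = 8/sqrt(64*u^2 + 64*v^2 + 1),
  N(u, v) = r_vv · N̂ = 0.
Evaluating at (u, v) = (5, -7/2):
  L = 0, M = 8*sqrt(265)/795, N = 0.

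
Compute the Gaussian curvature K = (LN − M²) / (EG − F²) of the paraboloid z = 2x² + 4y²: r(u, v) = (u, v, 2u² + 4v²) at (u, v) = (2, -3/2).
K = 32/43681

Coefficients of the first fundamental form: E = 16*u^2 + 1, F = 32*u*v, G = 64*v^2 + 1.
Coefficients of the second fundamental form: L = 4/sqrt(16*u^2 + 64*v^2 + 1), M = 0, N = 8/sqrt(16*u^2 + 64*v^2 + 1).
Assemble K = (LN − M²)/(EG − F²) = 32/(256*u^4 + 2048*u^2*v^2 + 32*u^2 + 4096*v^4 + 128*v^2 + 1). At (u, v) = (2, -3/2): K = 32/43681.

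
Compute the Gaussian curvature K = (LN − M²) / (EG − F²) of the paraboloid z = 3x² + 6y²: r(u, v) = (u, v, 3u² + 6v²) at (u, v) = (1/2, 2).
K = 18/85849

Coefficients of the first fundamental form: E = 36*u^2 + 1, F = 72*u*v, G = 144*v^2 + 1.
Coefficients of the second fundamental form: L = 6/sqrt(36*u^2 + 144*v^2 + 1), M = 0, N = 12/sqrt(36*u^2 + 144*v^2 + 1).
Assemble K = (LN − M²)/(EG − F²) = 72/(1296*u^4 + 10368*u^2*v^2 + 72*u^2 + 20736*v^4 + 288*v^2 + 1). At (u, v) = (1/2, 2): K = 18/85849.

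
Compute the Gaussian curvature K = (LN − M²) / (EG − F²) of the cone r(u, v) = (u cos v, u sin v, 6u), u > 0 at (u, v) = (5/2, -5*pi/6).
K = 0

Coefficients of the first fundamental form: E = 37, F = 0, G = u^2.
Coefficients of the second fundamental form: L = 0, M = 0, N = 6*sqrt(37)*u^2/(37*Abs(u)).
Assemble K = (LN − M²)/(EG − F²) = 0. At (u, v) = (5/2, -5*pi/6): K = 0.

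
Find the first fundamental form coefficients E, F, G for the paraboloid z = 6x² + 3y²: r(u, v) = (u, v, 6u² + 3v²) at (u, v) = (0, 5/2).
E = 1;  F = 0;  G = 226

Partials: r_u = (1, 0, 12*u), r_v = (0, 1, 6*v). As functions of (u, v):
  E = r_u · r_u = 144*u^2 + 1,
  F = r_u · r_v = 72*u*v,
  G = r_v · r_v = 36*v^2 + 1.
Evaluating at (u, v) = (0, 5/2): E = 1, F = 0, G = 226.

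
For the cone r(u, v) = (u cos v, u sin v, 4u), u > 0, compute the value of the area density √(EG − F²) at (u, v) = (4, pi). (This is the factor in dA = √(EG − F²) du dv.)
√(EG − F²)|_{(4, pi)} = 4*sqrt(17)

E = 17, F = 0, G = u^2, so EG − F² = 17*u^2. Taking the positive square root: √(EG − F²) = sqrt(17)*Abs(u). At (u, v) = (4, pi): 4*sqrt(17).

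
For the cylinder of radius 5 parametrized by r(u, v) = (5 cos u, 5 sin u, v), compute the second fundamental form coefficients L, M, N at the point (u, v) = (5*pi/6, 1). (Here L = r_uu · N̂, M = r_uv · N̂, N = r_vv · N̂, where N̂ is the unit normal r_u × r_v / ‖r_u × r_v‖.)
L = -5;  M = 0;  N = 0

Compute the unit normal N̂(u, v) = (cos(u), sin(u), 0), and the second partials r_uu, r_uv, r_vv. Take dot products:
  L(u, v) = r_uu · N̂ = -5,
  M(u, v) = r_uv · N̂ = 0,
  N(u, v) = r_vv · N̂ = 0.
Evaluating at (u, v) = (5*pi/6, 1):
  L = -5, M = 0, N = 0.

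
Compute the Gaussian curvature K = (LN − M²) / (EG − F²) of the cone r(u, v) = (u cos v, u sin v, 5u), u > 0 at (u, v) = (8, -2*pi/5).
K = 0

Coefficients of the first fundamental form: E = 26, F = 0, G = u^2.
Coefficients of the second fundamental form: L = 0, M = 0, N = 5*sqrt(26)*u^2/(26*Abs(u)).
Assemble K = (LN − M²)/(EG − F²) = 0. At (u, v) = (8, -2*pi/5): K = 0.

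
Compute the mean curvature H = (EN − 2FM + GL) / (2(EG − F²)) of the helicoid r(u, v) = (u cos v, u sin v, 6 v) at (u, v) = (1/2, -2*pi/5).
H = 0

With E = 1, F = 0, G = u^2 + 36, L = 0, M = -6/sqrt(u^2 + 36), N = 0, assemble
  H = (EN − 2FM + GL) / (2(EG − F²)) = 0.
At (u, v) = (1/2, -2*pi/5): H = 0.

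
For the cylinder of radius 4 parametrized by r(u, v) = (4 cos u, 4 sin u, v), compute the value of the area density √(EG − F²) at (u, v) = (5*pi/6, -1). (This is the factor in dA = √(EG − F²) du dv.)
√(EG − F²)|_{(5*pi/6, -1)} = 4

E = 16, F = 0, G = 1, so EG − F² = 16. Taking the positive square root: √(EG − F²) = 4. At (u, v) = (5*pi/6, -1): 4.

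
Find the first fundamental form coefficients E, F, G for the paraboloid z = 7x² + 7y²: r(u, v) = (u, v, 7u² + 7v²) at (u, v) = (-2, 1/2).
E = 785;  F = -196;  G = 50

Partials: r_u = (1, 0, 14*u), r_v = (0, 1, 14*v). As functions of (u, v):
  E = r_u · r_u = 196*u^2 + 1,
  F = r_u · r_v = 196*u*v,
  G = r_v · r_v = 196*v^2 + 1.
Evaluating at (u, v) = (-2, 1/2): E = 785, F = -196, G = 50.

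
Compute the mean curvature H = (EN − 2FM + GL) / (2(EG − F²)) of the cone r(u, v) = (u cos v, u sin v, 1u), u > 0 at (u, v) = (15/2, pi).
H = sqrt(2)/30

With E = 2, F = 0, G = u^2, L = 0, M = 0, N = sqrt(2)*u^2/(2*Abs(u)), assemble
  H = (EN − 2FM + GL) / (2(EG − F²)) = sqrt(2)/(4*Abs(u)).
At (u, v) = (15/2, pi): H = sqrt(2)/30.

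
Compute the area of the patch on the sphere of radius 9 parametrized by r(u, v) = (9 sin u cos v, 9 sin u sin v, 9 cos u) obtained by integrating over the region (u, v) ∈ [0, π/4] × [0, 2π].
Area = 81*pi*(2 - sqrt(2))

Area = ∫∫ √(EG − F²) du dv with √(EG − F²) = 81*Abs(sin(u)). Integrating over [0, π/4] × [0, 2π] gives 81*pi*(2 - sqrt(2)).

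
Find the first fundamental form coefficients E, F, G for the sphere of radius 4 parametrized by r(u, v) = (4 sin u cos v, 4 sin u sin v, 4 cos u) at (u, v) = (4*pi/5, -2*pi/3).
E = 16;  F = 0;  G = 10 - 2*sqrt(5)

Partials: r_u = (4*cos(u)*cos(v), 4*sin(v)*cos(u), -4*sin(u)), r_v = (-4*sin(u)*sin(v), 4*sin(u)*cos(v), 0). As functions of (u, v):
  E = r_u · r_u = 16,
  F = r_u · r_v = 0,
  G = r_v · r_v = 16*sin(u)^2.
Evaluating at (u, v) = (4*pi/5, -2*pi/3): E = 16, F = 0, G = 10 - 2*sqrt(5).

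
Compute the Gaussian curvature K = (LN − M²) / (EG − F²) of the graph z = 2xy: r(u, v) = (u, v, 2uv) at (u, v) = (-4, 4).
K = -4/16641

Coefficients of the first fundamental form: E = 4*v^2 + 1, F = 4*u*v, G = 4*u^2 + 1.
Coefficients of the second fundamental form: L = 0, M = 2/sqrt(4*u^2 + 4*v^2 + 1), N = 0.
Assemble K = (LN − M²)/(EG − F²) = -4/(16*u^4 + 32*u^2*v^2 + 8*u^2 + 16*v^4 + 8*v^2 + 1). At (u, v) = (-4, 4): K = -4/16641.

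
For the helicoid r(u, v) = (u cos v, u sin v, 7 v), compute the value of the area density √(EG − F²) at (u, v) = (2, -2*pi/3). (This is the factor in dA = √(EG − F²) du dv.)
√(EG − F²)|_{(2, -2*pi/3)} = sqrt(53)

E = 1, F = 0, G = u^2 + 49, so EG − F² = u^2 + 49. Taking the positive square root: √(EG − F²) = sqrt(u^2 + 49). At (u, v) = (2, -2*pi/3): sqrt(53).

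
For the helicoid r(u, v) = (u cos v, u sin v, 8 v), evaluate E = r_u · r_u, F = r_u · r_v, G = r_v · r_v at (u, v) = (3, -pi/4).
E = 1;  F = 0;  G = 73

Partials: r_u = (cos(v), sin(v), 0), r_v = (-u*sin(v), u*cos(v), 8). As functions of (u, v):
  E = r_u · r_u = 1,
  F = r_u · r_v = 0,
  G = r_v · r_v = u^2 + 64.
Evaluating at (u, v) = (3, -pi/4): E = 1, F = 0, G = 73.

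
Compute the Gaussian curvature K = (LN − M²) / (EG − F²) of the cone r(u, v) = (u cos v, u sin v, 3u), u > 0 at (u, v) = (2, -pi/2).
K = 0

Coefficients of the first fundamental form: E = 10, F = 0, G = u^2.
Coefficients of the second fundamental form: L = 0, M = 0, N = 3*sqrt(10)*u^2/(10*Abs(u)).
Assemble K = (LN − M²)/(EG − F²) = 0. At (u, v) = (2, -pi/2): K = 0.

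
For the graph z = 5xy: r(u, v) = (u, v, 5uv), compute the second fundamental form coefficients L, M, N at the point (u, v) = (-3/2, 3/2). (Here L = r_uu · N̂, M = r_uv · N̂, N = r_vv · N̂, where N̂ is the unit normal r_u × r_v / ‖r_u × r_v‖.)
L = 0;  M = 5*sqrt(454)/227;  N = 0

Compute the unit normal N̂(u, v) = (-5*v/sqrt(25*u^2 + 25*v^2 + 1), -5*u/sqrt(25*u^2 + 25*v^2 + 1), 1/sqrt(25*u^2 + 25*v^2 + 1)), and the second partials r_uu, r_uv, r_vv. Take dot products:
  L(u, v) = r_uu · N̂ = 0,
  M(u, v) = r_uv · N̂ = 5/sqrt(25*u^2 + 25*v^2 + 1),
  N(u, v) = r_vv · N̂ = 0.
Evaluating at (u, v) = (-3/2, 3/2):
  L = 0, M = 5*sqrt(454)/227, N = 0.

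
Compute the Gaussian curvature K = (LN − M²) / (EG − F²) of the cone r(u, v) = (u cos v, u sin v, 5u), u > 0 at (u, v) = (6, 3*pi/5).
K = 0

Coefficients of the first fundamental form: E = 26, F = 0, G = u^2.
Coefficients of the second fundamental form: L = 0, M = 0, N = 5*sqrt(26)*u^2/(26*Abs(u)).
Assemble K = (LN − M²)/(EG − F²) = 0. At (u, v) = (6, 3*pi/5): K = 0.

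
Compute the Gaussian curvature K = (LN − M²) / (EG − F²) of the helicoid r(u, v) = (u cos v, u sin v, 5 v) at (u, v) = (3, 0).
K = -25/1156

Coefficients of the first fundamental form: E = 1, F = 0, G = u^2 + 25.
Coefficients of the second fundamental form: L = 0, M = -5/sqrt(u^2 + 25), N = 0.
Assemble K = (LN − M²)/(EG − F²) = -25/(u^2 + 25)^2. At (u, v) = (3, 0): K = -25/1156.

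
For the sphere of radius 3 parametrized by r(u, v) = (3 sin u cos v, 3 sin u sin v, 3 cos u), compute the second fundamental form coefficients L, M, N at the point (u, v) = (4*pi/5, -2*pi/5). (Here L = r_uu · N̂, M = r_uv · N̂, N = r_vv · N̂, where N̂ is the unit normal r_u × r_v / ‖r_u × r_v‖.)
L = -3;  M = 0;  N = -15/8 + 3*sqrt(5)/8

Compute the unit normal N̂(u, v) = (sin(u)^2*cos(v)/Abs(sin(u)), sin(u)^2*sin(v)/Abs(sin(u)), sin(2*u)/(2*Abs(sin(u)))), and the second partials r_uu, r_uv, r_vv. Take dot products:
  L(u, v) = r_uu · N̂ = -3*sin(u)/Abs(sin(u)),
  M(u, v) = r_uv · N̂ = 0,
  N(u, v) = r_vv · N̂ = -3*sin(u)^3/Abs(sin(u)).
Evaluating at (u, v) = (4*pi/5, -2*pi/5):
  L = -3, M = 0, N = -15/8 + 3*sqrt(5)/8.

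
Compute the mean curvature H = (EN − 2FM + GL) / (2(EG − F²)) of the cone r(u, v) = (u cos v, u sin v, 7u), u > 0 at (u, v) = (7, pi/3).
H = sqrt(2)/20

With E = 50, F = 0, G = u^2, L = 0, M = 0, N = 7*sqrt(2)*u^2/(10*Abs(u)), assemble
  H = (EN − 2FM + GL) / (2(EG − F²)) = 7*sqrt(2)/(20*Abs(u)).
At (u, v) = (7, pi/3): H = sqrt(2)/20.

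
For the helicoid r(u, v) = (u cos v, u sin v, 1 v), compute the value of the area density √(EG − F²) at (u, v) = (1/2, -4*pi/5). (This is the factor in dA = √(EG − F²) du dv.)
√(EG − F²)|_{(1/2, -4*pi/5)} = sqrt(5)/2

E = 1, F = 0, G = u^2 + 1, so EG − F² = u^2 + 1. Taking the positive square root: √(EG − F²) = sqrt(u^2 + 1). At (u, v) = (1/2, -4*pi/5): sqrt(5)/2.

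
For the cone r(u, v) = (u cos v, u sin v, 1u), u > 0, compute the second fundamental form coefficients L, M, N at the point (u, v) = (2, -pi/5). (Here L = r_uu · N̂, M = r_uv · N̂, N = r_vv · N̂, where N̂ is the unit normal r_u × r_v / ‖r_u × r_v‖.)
L = 0;  M = 0;  N = sqrt(2)

Compute the unit normal N̂(u, v) = (-sqrt(2)*u*cos(v)/(2*Abs(u)), -sqrt(2)*u*sin(v)/(2*Abs(u)), sqrt(2)*u/(2*Abs(u))), and the second partials r_uu, r_uv, r_vv. Take dot products:
  L(u, v) = r_uu · N̂ = 0,
  M(u, v) = r_uv · N̂ = 0,
  N(u, v) = r_vv · N̂ = sqrt(2)*u^2/(2*Abs(u)).
Evaluating at (u, v) = (2, -pi/5):
  L = 0, M = 0, N = sqrt(2).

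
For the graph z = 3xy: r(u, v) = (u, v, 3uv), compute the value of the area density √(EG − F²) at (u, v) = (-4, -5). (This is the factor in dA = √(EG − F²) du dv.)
√(EG − F²)|_{(-4, -5)} = sqrt(370)

E = 9*v^2 + 1, F = 9*u*v, G = 9*u^2 + 1, so EG − F² = 9*u^2 + 9*v^2 + 1. Taking the positive square root: √(EG − F²) = sqrt(9*u^2 + 9*v^2 + 1). At (u, v) = (-4, -5): sqrt(370).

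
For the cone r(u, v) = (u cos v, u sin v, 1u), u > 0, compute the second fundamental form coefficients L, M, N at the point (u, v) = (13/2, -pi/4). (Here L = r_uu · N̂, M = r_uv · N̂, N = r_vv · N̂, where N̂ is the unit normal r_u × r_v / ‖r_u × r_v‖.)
L = 0;  M = 0;  N = 13*sqrt(2)/4

Compute the unit normal N̂(u, v) = (-sqrt(2)*u*cos(v)/(2*Abs(u)), -sqrt(2)*u*sin(v)/(2*Abs(u)), sqrt(2)*u/(2*Abs(u))), and the second partials r_uu, r_uv, r_vv. Take dot products:
  L(u, v) = r_uu · N̂ = 0,
  M(u, v) = r_uv · N̂ = 0,
  N(u, v) = r_vv · N̂ = sqrt(2)*u^2/(2*Abs(u)).
Evaluating at (u, v) = (13/2, -pi/4):
  L = 0, M = 0, N = 13*sqrt(2)/4.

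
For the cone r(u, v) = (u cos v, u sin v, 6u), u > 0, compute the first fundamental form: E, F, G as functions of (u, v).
E = 37;  F = 0;  G = u^2

Compute partials: r_u = (cos(v), sin(v), 6), r_v = (-u*sin(v), u*cos(v), 0). Then
  E = r_u · r_u = 37,
  F = r_u · r_v = 0,
  G = r_v · r_v = u^2.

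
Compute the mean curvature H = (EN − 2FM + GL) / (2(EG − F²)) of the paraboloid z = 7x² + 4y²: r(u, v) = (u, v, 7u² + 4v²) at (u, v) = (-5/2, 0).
H = 4911*sqrt(1226)/1503076

With E = 196*u^2 + 1, F = 112*u*v, G = 64*v^2 + 1, L = 14/sqrt(196*u^2 + 64*v^2 + 1), M = 0, N = 8/sqrt(196*u^2 + 64*v^2 + 1), assemble
  H = (EN − 2FM + GL) / (2(EG − F²)) = (784*u^2 + 448*v^2 + 11)/(196*u^2 + 64*v^2 + 1)^(3/2).
At (u, v) = (-5/2, 0): H = 4911*sqrt(1226)/1503076.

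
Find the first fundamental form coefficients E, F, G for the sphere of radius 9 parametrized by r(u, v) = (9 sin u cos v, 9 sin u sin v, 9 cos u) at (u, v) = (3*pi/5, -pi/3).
E = 81;  F = 0;  G = 81*sqrt(5)/8 + 405/8

Partials: r_u = (9*cos(u)*cos(v), 9*sin(v)*cos(u), -9*sin(u)), r_v = (-9*sin(u)*sin(v), 9*sin(u)*cos(v), 0). As functions of (u, v):
  E = r_u · r_u = 81,
  F = r_u · r_v = 0,
  G = r_v · r_v = 81*sin(u)^2.
Evaluating at (u, v) = (3*pi/5, -pi/3): E = 81, F = 0, G = 81*sqrt(5)/8 + 405/8.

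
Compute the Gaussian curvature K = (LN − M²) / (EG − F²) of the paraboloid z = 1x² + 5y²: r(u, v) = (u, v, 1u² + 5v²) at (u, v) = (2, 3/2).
K = 5/14641

Coefficients of the first fundamental form: E = 4*u^2 + 1, F = 20*u*v, G = 100*v^2 + 1.
Coefficients of the second fundamental form: L = 2/sqrt(4*u^2 + 100*v^2 + 1), M = 0, N = 10/sqrt(4*u^2 + 100*v^2 + 1).
Assemble K = (LN − M²)/(EG − F²) = 20/(16*u^4 + 800*u^2*v^2 + 8*u^2 + 10000*v^4 + 200*v^2 + 1). At (u, v) = (2, 3/2): K = 5/14641.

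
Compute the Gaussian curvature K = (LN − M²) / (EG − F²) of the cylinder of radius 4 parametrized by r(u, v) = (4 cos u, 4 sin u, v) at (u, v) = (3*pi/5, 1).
K = 0

Coefficients of the first fundamental form: E = 16, F = 0, G = 1.
Coefficients of the second fundamental form: L = -4, M = 0, N = 0.
Assemble K = (LN − M²)/(EG − F²) = 0. At (u, v) = (3*pi/5, 1): K = 0.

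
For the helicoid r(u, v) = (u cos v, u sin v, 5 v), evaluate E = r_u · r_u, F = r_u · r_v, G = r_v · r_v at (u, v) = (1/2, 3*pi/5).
E = 1;  F = 0;  G = 101/4

Partials: r_u = (cos(v), sin(v), 0), r_v = (-u*sin(v), u*cos(v), 5). As functions of (u, v):
  E = r_u · r_u = 1,
  F = r_u · r_v = 0,
  G = r_v · r_v = u^2 + 25.
Evaluating at (u, v) = (1/2, 3*pi/5): E = 1, F = 0, G = 101/4.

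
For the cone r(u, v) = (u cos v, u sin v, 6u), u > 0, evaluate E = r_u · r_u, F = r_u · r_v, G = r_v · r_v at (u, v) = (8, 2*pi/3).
E = 37;  F = 0;  G = 64

Partials: r_u = (cos(v), sin(v), 6), r_v = (-u*sin(v), u*cos(v), 0). As functions of (u, v):
  E = r_u · r_u = 37,
  F = r_u · r_v = 0,
  G = r_v · r_v = u^2.
Evaluating at (u, v) = (8, 2*pi/3): E = 37, F = 0, G = 64.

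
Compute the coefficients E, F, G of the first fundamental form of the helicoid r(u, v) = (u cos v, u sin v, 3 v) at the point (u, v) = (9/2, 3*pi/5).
E = 1;  F = 0;  G = 117/4

Partials: r_u = (cos(v), sin(v), 0), r_v = (-u*sin(v), u*cos(v), 3). As functions of (u, v):
  E = r_u · r_u = 1,
  F = r_u · r_v = 0,
  G = r_v · r_v = u^2 + 9.
Evaluating at (u, v) = (9/2, 3*pi/5): E = 1, F = 0, G = 117/4.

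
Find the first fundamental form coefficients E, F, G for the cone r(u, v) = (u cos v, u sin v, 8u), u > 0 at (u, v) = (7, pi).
E = 65;  F = 0;  G = 49

Partials: r_u = (cos(v), sin(v), 8), r_v = (-u*sin(v), u*cos(v), 0). As functions of (u, v):
  E = r_u · r_u = 65,
  F = r_u · r_v = 0,
  G = r_v · r_v = u^2.
Evaluating at (u, v) = (7, pi): E = 65, F = 0, G = 49.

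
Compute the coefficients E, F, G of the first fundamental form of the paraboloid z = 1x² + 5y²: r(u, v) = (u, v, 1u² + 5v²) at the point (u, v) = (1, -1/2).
E = 5;  F = -10;  G = 26

Partials: r_u = (1, 0, 2*u), r_v = (0, 1, 10*v). As functions of (u, v):
  E = r_u · r_u = 4*u^2 + 1,
  F = r_u · r_v = 20*u*v,
  G = r_v · r_v = 100*v^2 + 1.
Evaluating at (u, v) = (1, -1/2): E = 5, F = -10, G = 26.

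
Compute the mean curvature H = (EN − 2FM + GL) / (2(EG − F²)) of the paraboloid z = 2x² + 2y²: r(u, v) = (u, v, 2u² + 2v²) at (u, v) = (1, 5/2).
H = 236*sqrt(13)/4563

With E = 16*u^2 + 1, F = 16*u*v, G = 16*v^2 + 1, L = 4/sqrt(16*u^2 + 16*v^2 + 1), M = 0, N = 4/sqrt(16*u^2 + 16*v^2 + 1), assemble
  H = (EN − 2FM + GL) / (2(EG − F²)) = 4*(8*u^2 + 8*v^2 + 1)/(16*u^2 + 16*v^2 + 1)^(3/2).
At (u, v) = (1, 5/2): H = 236*sqrt(13)/4563.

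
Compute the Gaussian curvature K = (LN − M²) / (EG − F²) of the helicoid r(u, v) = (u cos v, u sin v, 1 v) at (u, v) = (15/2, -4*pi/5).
K = -16/52441

Coefficients of the first fundamental form: E = 1, F = 0, G = u^2 + 1.
Coefficients of the second fundamental form: L = 0, M = -1/sqrt(u^2 + 1), N = 0.
Assemble K = (LN − M²)/(EG − F²) = -1/(u^2 + 1)^2. At (u, v) = (15/2, -4*pi/5): K = -16/52441.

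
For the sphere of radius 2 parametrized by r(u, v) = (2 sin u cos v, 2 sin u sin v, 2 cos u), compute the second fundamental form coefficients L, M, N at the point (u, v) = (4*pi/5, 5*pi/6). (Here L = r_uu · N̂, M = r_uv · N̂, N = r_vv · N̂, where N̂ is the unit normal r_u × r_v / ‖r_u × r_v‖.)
L = -2;  M = 0;  N = -5/4 + sqrt(5)/4

Compute the unit normal N̂(u, v) = (sin(u)^2*cos(v)/Abs(sin(u)), sin(u)^2*sin(v)/Abs(sin(u)), sin(2*u)/(2*Abs(sin(u)))), and the second partials r_uu, r_uv, r_vv. Take dot products:
  L(u, v) = r_uu · N̂ = -2*sin(u)/Abs(sin(u)),
  M(u, v) = r_uv · N̂ = 0,
  N(u, v) = r_vv · N̂ = -2*sin(u)^3/Abs(sin(u)).
Evaluating at (u, v) = (4*pi/5, 5*pi/6):
  L = -2, M = 0, N = -5/4 + sqrt(5)/4.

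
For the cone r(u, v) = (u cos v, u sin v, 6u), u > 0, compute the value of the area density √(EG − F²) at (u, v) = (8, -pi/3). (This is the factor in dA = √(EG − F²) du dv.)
√(EG − F²)|_{(8, -pi/3)} = 8*sqrt(37)

E = 37, F = 0, G = u^2, so EG − F² = 37*u^2. Taking the positive square root: √(EG − F²) = sqrt(37)*Abs(u). At (u, v) = (8, -pi/3): 8*sqrt(37).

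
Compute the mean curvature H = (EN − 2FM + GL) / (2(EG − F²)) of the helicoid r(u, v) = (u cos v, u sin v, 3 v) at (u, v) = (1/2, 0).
H = 0

With E = 1, F = 0, G = u^2 + 9, L = 0, M = -3/sqrt(u^2 + 9), N = 0, assemble
  H = (EN − 2FM + GL) / (2(EG − F²)) = 0.
At (u, v) = (1/2, 0): H = 0.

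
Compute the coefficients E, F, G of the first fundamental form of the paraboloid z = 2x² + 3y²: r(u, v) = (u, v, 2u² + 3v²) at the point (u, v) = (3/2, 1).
E = 37;  F = 36;  G = 37

Partials: r_u = (1, 0, 4*u), r_v = (0, 1, 6*v). As functions of (u, v):
  E = r_u · r_u = 16*u^2 + 1,
  F = r_u · r_v = 24*u*v,
  G = r_v · r_v = 36*v^2 + 1.
Evaluating at (u, v) = (3/2, 1): E = 37, F = 36, G = 37.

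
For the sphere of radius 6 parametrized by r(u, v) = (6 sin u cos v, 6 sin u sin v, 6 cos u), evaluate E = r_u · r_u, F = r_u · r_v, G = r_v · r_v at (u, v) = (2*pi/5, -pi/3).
E = 36;  F = 0;  G = 9*sqrt(5)/2 + 45/2

Partials: r_u = (6*cos(u)*cos(v), 6*sin(v)*cos(u), -6*sin(u)), r_v = (-6*sin(u)*sin(v), 6*sin(u)*cos(v), 0). As functions of (u, v):
  E = r_u · r_u = 36,
  F = r_u · r_v = 0,
  G = r_v · r_v = 36*sin(u)^2.
Evaluating at (u, v) = (2*pi/5, -pi/3): E = 36, F = 0, G = 9*sqrt(5)/2 + 45/2.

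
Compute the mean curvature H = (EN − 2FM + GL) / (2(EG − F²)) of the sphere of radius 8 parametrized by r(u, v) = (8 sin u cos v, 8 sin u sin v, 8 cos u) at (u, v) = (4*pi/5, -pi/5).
H = -1/8

With E = 64, F = 0, G = 64*sin(u)^2, L = -8*sin(u)/Abs(sin(u)), M = 0, N = -8*sin(u)^3/Abs(sin(u)), assemble
  H = (EN − 2FM + GL) / (2(EG − F²)) = -sin(u)/(8*Abs(sin(u))).
At (u, v) = (4*pi/5, -pi/5): H = -1/8.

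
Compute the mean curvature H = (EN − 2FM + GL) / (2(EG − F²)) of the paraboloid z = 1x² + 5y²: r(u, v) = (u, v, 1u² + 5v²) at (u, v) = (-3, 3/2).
H = 411*sqrt(262)/68644

With E = 4*u^2 + 1, F = 20*u*v, G = 100*v^2 + 1, L = 2/sqrt(4*u^2 + 100*v^2 + 1), M = 0, N = 10/sqrt(4*u^2 + 100*v^2 + 1), assemble
  H = (EN − 2FM + GL) / (2(EG − F²)) = 2*(10*u^2 + 50*v^2 + 3)/(4*u^2 + 100*v^2 + 1)^(3/2).
At (u, v) = (-3, 3/2): H = 411*sqrt(262)/68644.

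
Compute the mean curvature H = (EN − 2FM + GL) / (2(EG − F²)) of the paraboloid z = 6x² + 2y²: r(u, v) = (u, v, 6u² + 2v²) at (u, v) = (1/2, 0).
H = 80*sqrt(37)/1369

With E = 144*u^2 + 1, F = 48*u*v, G = 16*v^2 + 1, L = 12/sqrt(144*u^2 + 16*v^2 + 1), M = 0, N = 4/sqrt(144*u^2 + 16*v^2 + 1), assemble
  H = (EN − 2FM + GL) / (2(EG − F²)) = 8*(36*u^2 + 12*v^2 + 1)/(144*u^2 + 16*v^2 + 1)^(3/2).
At (u, v) = (1/2, 0): H = 80*sqrt(37)/1369.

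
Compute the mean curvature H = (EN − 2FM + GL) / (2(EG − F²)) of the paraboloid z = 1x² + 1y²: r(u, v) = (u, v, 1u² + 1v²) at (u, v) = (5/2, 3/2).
H = 36*sqrt(35)/1225

With E = 4*u^2 + 1, F = 4*u*v, G = 4*v^2 + 1, L = 2/sqrt(4*u^2 + 4*v^2 + 1), M = 0, N = 2/sqrt(4*u^2 + 4*v^2 + 1), assemble
  H = (EN − 2FM + GL) / (2(EG − F²)) = 2*(2*u^2 + 2*v^2 + 1)/(4*u^2 + 4*v^2 + 1)^(3/2).
At (u, v) = (5/2, 3/2): H = 36*sqrt(35)/1225.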